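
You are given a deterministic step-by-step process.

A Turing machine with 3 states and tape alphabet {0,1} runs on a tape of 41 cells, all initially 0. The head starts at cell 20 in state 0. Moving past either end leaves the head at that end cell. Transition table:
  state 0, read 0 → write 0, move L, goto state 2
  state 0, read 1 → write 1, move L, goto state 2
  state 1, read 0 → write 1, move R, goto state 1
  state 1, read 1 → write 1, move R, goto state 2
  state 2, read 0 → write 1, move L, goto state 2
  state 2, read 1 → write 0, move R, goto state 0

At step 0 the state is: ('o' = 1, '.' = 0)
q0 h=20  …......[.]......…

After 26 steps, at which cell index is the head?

0

0) q0 h=20  …......[.]......…
1) q2 h=19  …......[.]......…
2) q2 h=18  …......[.]o.....…
3) q2 h=17  …......[.]oo....…
4) q2 h=16  …......[.]ooo...…
5) q2 h=15  …......[.]oooo..…
6) q2 h=14  …......[.]ooooo.…
7) q2 h=13  …......[.]oooooo…
8) q2 h=12  …......[.]oooooo…
9) q2 h=11  …......[.]oooooo…
10) q2 h=10  …......[.]oooooo…
11) q2 h= 9  …......[.]oooooo…
12) q2 h= 8  …......[.]oooooo…
13) q2 h= 7  …......[.]oooooo…
14) q2 h= 6  |......[.]oooooo…
15) q2 h= 5  |.....[.]oooooo…
16) q2 h= 4  |....[.]oooooo…
17) q2 h= 3  |...[.]oooooo…
18) q2 h= 2  |..[.]oooooo…
19) q2 h= 1  |.[.]oooooo…
20) q2 h= 0  |[.]oooooo…
21) q2 h= 0  |[o]oooooo…
22) q0 h= 1  |.[o]oooooo…
23) q2 h= 0  |[.]oooooo…
24) q2 h= 0  |[o]oooooo…
25) q0 h= 1  |.[o]oooooo…
26) q2 h= 0  |[.]oooooo…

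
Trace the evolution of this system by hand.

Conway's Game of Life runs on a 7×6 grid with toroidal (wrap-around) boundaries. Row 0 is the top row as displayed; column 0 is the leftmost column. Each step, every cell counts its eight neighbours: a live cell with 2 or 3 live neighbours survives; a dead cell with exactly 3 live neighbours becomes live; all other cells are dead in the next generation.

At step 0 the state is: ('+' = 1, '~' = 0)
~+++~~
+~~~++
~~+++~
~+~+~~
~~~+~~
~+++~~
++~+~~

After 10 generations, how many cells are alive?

9

k=0  ~+++~~
+~~~++
~~+++~
~+~+~~
~~~+~~
~+++~~
++~+~~
k=1  ~~~+~~
+~~~~+
+++~~~
~~~~~~
~+~++~
++~++~
+~~~+~
k=2  +~~~+~
+~+~~+
++~~~+
+~~+~~
++~+++
++~~~~
+++~+~
k=3  ~~+~+~
~~~~+~
~~+~+~
~~~+~~
~~~++~
~~~~~~
~~++~~
k=4  ~~+~+~
~~~~++
~~~~+~
~~+~~~
~~~++~
~~+~+~
~~++~~
k=5  ~~+~++
~~~~++
~~~+++
~~~~+~
~~+~+~
~~+~+~
~++~+~
k=6  +++~~~
+~~~~~
~~~+~~
~~~~~~
~~~~++
~~+~++
~++~+~
k=7  +~++~+
+~+~~~
~~~~~~
~~~~+~
~~~+++
+++~~~
~~~~+~
k=8  +~++++
+~++~+
~~~~~~
~~~+++
++++++
+++~~~
~~~~+~
k=9  +~+~~~
+~+~~~
+~+~~~
~+~~~~
~~~~~~
~~~~~~
~~~~+~
k=10  ~~~+~+
+~++~+
+~+~~~
~+~~~~
~~~~~~
~~~~~~
~~~~~~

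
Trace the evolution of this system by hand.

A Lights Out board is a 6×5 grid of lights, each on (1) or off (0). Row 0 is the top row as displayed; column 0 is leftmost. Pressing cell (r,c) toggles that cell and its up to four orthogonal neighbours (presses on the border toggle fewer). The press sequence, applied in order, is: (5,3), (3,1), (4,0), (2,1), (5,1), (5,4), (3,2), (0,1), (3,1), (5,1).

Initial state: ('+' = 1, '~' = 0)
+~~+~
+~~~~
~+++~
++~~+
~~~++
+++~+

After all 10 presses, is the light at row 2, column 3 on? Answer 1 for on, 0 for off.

1

k=0  +~~+~
+~~~~
~+++~
++~~+
~~~++
+++~+
k=1  +~~+~
+~~~~
~+++~
++~~+
~~~~+
++~+~
k=2  +~~+~
+~~~~
~~++~
~~+~+
~+~~+
++~+~
k=3  +~~+~
+~~~~
~~++~
+~+~+
+~~~+
~+~+~
k=4  +~~+~
++~~~
++~+~
+++~+
+~~~+
~+~+~
k=5  +~~+~
++~~~
++~+~
+++~+
++~~+
+~++~
k=6  +~~+~
++~~~
++~+~
+++~+
++~~~
+~+~+
k=7  +~~+~
++~~~
++++~
+~~++
+++~~
+~+~+
k=8  ~+++~
+~~~~
++++~
+~~++
+++~~
+~+~+
k=9  ~+++~
+~~~~
+~++~
~++++
+~+~~
+~+~+
k=10  ~+++~
+~~~~
+~++~
~++++
+++~~
~+~~+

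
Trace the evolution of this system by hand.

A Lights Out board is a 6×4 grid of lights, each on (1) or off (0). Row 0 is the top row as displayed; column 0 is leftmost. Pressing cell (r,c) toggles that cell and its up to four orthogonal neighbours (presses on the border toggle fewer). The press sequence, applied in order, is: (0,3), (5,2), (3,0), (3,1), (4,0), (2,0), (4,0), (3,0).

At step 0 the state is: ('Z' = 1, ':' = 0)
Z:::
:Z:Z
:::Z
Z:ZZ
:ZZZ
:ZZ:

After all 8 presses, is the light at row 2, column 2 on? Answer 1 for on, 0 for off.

k=0  Z:::
:Z:Z
:::Z
Z:ZZ
:ZZZ
:ZZ:
k=1  Z:ZZ
:Z::
:::Z
Z:ZZ
:ZZZ
:ZZ:
k=2  Z:ZZ
:Z::
:::Z
Z:ZZ
:Z:Z
:::Z
k=3  Z:ZZ
:Z::
Z::Z
:ZZZ
ZZ:Z
:::Z
k=4  Z:ZZ
:Z::
ZZ:Z
Z::Z
Z::Z
:::Z
k=5  Z:ZZ
:Z::
ZZ:Z
:::Z
:Z:Z
Z::Z
k=6  Z:ZZ
ZZ::
:::Z
Z::Z
:Z:Z
Z::Z
k=7  Z:ZZ
ZZ::
:::Z
:::Z
Z::Z
:::Z
k=8  Z:ZZ
ZZ::
Z::Z
ZZ:Z
:::Z
:::Z

0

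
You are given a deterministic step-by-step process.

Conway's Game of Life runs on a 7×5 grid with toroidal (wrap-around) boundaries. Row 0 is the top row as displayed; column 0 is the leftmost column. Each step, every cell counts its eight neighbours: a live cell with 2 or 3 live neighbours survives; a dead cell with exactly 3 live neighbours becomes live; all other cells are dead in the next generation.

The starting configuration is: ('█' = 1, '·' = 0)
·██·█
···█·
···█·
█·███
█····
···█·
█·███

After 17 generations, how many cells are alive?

gen 0: ·██·█
···█·
···█·
█·███
█····
···█·
█·███
gen 1: ·█···
···██
·····
████·
███··
████·
█····
gen 2: █···█
·····
██···
█··██
·····
···█·
█···█
gen 3: █···█
·█··█
██···
██··█
···█·
····█
█··█·
gen 4: ·█·█·
·█··█
··█··
·██·█
···█·
···██
█··█·
gen 5: ·█·█·
██·█·
··█··
·██··
█····
··██·
█··█·
gen 6: ·█·█·
██·██
█··█·
·██··
···█·
·███·
·█·█·
gen 7: ·█·█·
·█·█·
···█·
·████
···█·
·█·██
██·██
gen 8: ·█·█·
···██
██···
····█
·█···
·█···
·█···
gen 9: █··██
·█·██
█··█·
·█···
█····
███··
██···
gen 10: ···█·
·█···
██·█·
██··█
█·█··
··█·█
···█·
gen 11: ··█··
██··█
·····
···█·
··█··
·██·█
··███
gen 12: ··█··
██···
█···█
·····
·██··
██··█
█···█
gen 13: ····█
██··█
██··█
██···
·██··
··███
···██
gen 14: ·····
·█·█·
··█··
····█
····█
██··█
█·█··
gen 15: ·██··
··█··
··██·
···█·
···██
·█·██
█···█
gen 16: ████·
·····
··██·
·····
█····
··█··
····█
gen 17: █████
····█
·····
·····
·····
·····
█···█

8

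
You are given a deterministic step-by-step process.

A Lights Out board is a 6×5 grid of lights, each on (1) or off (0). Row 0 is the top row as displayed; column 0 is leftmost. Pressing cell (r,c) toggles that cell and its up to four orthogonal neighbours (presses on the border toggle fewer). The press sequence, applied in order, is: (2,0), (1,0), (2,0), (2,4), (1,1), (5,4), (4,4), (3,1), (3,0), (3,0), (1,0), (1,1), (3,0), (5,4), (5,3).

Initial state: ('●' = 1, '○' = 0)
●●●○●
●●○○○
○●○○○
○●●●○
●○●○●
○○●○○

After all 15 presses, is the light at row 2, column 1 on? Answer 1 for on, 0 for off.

k=0  ●●●○●
●●○○○
○●○○○
○●●●○
●○●○●
○○●○○
k=1  ●●●○●
○●○○○
●○○○○
●●●●○
●○●○●
○○●○○
k=2  ○●●○●
●○○○○
○○○○○
●●●●○
●○●○●
○○●○○
k=3  ○●●○●
○○○○○
●●○○○
○●●●○
●○●○●
○○●○○
k=4  ○●●○●
○○○○●
●●○●●
○●●●●
●○●○●
○○●○○
k=5  ○○●○●
●●●○●
●○○●●
○●●●●
●○●○●
○○●○○
k=6  ○○●○●
●●●○●
●○○●●
○●●●●
●○●○○
○○●●●
k=7  ○○●○●
●●●○●
●○○●●
○●●●○
●○●●●
○○●●○
k=8  ○○●○●
●●●○●
●●○●●
●○○●○
●●●●●
○○●●○
k=9  ○○●○●
●●●○●
○●○●●
○●○●○
○●●●●
○○●●○
k=10  ○○●○●
●●●○●
●●○●●
●○○●○
●●●●●
○○●●○
k=11  ●○●○●
○○●○●
○●○●●
●○○●○
●●●●●
○○●●○
k=12  ●●●○●
●●○○●
○○○●●
●○○●○
●●●●●
○○●●○
k=13  ●●●○●
●●○○●
●○○●●
○●○●○
○●●●●
○○●●○
k=14  ●●●○●
●●○○●
●○○●●
○●○●○
○●●●○
○○●○●
k=15  ●●●○●
●●○○●
●○○●●
○●○●○
○●●○○
○○○●○

0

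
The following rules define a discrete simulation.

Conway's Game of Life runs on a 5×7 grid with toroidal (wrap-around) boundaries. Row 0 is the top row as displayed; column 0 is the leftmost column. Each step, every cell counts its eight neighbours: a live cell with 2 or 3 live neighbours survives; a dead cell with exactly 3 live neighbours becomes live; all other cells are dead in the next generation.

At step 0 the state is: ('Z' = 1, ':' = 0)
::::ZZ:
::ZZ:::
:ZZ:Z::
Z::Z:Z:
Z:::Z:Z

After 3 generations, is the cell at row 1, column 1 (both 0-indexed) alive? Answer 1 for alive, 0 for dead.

0) ::::ZZ:
::ZZ:::
:ZZ:Z::
Z::Z:Z:
Z:::Z:Z
1) ::::ZZZ
:ZZ::Z:
:Z::Z::
Z:ZZ:Z:
Z::Z:::
2) ZZZZZZZ
ZZZZ::Z
Z:::ZZZ
Z:ZZ::Z
ZZZZ:::
3) :::::Z:
:::::::
::::Z::
:::::::
:::::::

0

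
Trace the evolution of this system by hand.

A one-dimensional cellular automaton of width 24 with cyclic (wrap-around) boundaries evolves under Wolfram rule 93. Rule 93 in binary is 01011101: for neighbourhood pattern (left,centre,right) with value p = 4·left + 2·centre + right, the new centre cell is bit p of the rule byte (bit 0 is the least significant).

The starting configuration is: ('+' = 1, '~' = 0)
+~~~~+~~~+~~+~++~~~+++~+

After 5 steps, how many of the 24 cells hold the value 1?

t=0: +~~~~+~~~+~~+~++~~~+++~+
t=1: ++++~+++~++~+~++++~+~+~+
t=2: ~~~+~+~+~++~+~+~~+~+~+~+
t=3: ++~+~+~+~++~+~++~+~+~+~+
t=4: ~+~+~+~+~++~+~++~+~+~+~+
t=5: ~+~+~+~+~++~+~++~+~+~+~+

13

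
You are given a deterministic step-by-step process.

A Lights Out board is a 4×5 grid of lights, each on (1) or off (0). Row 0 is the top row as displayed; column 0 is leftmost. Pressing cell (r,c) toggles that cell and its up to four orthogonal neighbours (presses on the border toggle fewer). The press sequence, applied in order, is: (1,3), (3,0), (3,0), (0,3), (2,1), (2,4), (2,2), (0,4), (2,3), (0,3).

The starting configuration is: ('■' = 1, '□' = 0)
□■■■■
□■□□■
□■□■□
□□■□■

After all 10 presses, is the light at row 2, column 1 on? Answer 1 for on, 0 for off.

1

0) □■■■■
□■□□■
□■□■□
□□■□■
1) □■■□■
□■■■□
□■□□□
□□■□■
2) □■■□■
□■■■□
■■□□□
■■■□■
3) □■■□■
□■■■□
□■□□□
□□■□■
4) □■□■□
□■■□□
□■□□□
□□■□■
5) □■□■□
□□■□□
■□■□□
□■■□■
6) □■□■□
□□■□■
■□■■■
□■■□□
7) □■□■□
□□□□■
■■□□■
□■□□□
8) □■□□■
□□□□□
■■□□■
□■□□□
9) □■□□■
□□□■□
■■■■□
□■□■□
10) □■■■□
□□□□□
■■■■□
□■□■□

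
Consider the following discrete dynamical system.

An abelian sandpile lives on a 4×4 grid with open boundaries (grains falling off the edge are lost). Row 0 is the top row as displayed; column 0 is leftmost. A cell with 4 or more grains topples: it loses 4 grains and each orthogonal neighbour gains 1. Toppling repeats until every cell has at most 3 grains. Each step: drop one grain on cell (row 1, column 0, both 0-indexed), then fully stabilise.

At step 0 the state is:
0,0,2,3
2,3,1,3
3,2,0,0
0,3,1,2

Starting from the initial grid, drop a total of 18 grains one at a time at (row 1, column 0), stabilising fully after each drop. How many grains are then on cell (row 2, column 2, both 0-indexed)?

1

gen 0: 0,0,2,3
2,3,1,3
3,2,0,0
0,3,1,2
gen 1: 0,0,2,3
3,3,1,3
3,2,0,0
0,3,1,2
gen 2: 1,1,2,3
2,1,2,3
1,1,1,0
2,0,2,2
gen 3: 1,1,2,3
3,1,2,3
1,1,1,0
2,0,2,2
gen 4: 2,1,2,3
0,2,2,3
2,1,1,0
2,0,2,2
gen 5: 2,1,2,3
1,2,2,3
2,1,1,0
2,0,2,2
gen 6: 2,1,2,3
2,2,2,3
2,1,1,0
2,0,2,2
gen 7: 2,1,2,3
3,2,2,3
2,1,1,0
2,0,2,2
gen 8: 3,1,2,3
0,3,2,3
3,1,1,0
2,0,2,2
gen 9: 3,1,2,3
1,3,2,3
3,1,1,0
2,0,2,2
gen 10: 3,1,2,3
2,3,2,3
3,1,1,0
2,0,2,2
gen 11: 3,1,2,3
3,3,2,3
3,1,1,0
2,0,2,2
gen 12: 0,3,2,3
3,0,3,3
0,3,1,0
3,0,2,2
gen 13: 1,3,2,3
0,1,3,3
1,3,1,0
3,0,2,2
gen 14: 1,3,2,3
1,1,3,3
1,3,1,0
3,0,2,2
gen 15: 1,3,2,3
2,1,3,3
1,3,1,0
3,0,2,2
gen 16: 1,3,2,3
3,1,3,3
1,3,1,0
3,0,2,2
gen 17: 2,3,2,3
0,2,3,3
2,3,1,0
3,0,2,2
gen 18: 2,3,2,3
1,2,3,3
2,3,1,0
3,0,2,2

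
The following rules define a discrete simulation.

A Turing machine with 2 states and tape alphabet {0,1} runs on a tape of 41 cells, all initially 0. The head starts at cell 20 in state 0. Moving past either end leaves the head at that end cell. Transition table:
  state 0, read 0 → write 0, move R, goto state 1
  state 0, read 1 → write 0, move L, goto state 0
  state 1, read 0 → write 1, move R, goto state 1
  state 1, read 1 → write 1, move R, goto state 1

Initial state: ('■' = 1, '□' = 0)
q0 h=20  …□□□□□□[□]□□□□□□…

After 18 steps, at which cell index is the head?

38

gen 0: q0 h=20  …□□□□□□[□]□□□□□□…
gen 1: q1 h=21  …□□□□□□[□]□□□□□□…
gen 2: q1 h=22  …□□□□□■[□]□□□□□□…
gen 3: q1 h=23  …□□□□■■[□]□□□□□□…
gen 4: q1 h=24  …□□□■■■[□]□□□□□□…
gen 5: q1 h=25  …□□■■■■[□]□□□□□□…
gen 6: q1 h=26  …□■■■■■[□]□□□□□□…
gen 7: q1 h=27  …■■■■■■[□]□□□□□□…
gen 8: q1 h=28  …■■■■■■[□]□□□□□□…
gen 9: q1 h=29  …■■■■■■[□]□□□□□□…
gen 10: q1 h=30  …■■■■■■[□]□□□□□□…
gen 11: q1 h=31  …■■■■■■[□]□□□□□□…
gen 12: q1 h=32  …■■■■■■[□]□□□□□□…
gen 13: q1 h=33  …■■■■■■[□]□□□□□□…
gen 14: q1 h=34  …■■■■■■[□]□□□□□□|
gen 15: q1 h=35  …■■■■■■[□]□□□□□|
gen 16: q1 h=36  …■■■■■■[□]□□□□|
gen 17: q1 h=37  …■■■■■■[□]□□□|
gen 18: q1 h=38  …■■■■■■[□]□□|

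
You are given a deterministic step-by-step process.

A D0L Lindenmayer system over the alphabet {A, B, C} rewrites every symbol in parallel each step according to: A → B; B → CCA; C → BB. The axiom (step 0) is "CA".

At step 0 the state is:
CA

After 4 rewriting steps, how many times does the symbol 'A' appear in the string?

15

[0] CA
[1] BBB
[2] CCACCACCA
[3] BBBBBBBBBBBBBBB
[4] CCACCACCACCACCACCACCACCACCACCACCACCACCACCACCA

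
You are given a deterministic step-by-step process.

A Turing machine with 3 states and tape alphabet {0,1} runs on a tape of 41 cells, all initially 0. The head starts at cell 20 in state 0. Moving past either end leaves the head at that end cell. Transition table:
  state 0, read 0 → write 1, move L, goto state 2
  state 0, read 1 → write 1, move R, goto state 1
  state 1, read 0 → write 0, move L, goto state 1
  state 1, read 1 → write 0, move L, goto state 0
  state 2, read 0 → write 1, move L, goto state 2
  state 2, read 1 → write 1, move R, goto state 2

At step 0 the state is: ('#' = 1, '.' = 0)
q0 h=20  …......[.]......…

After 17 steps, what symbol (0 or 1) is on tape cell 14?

[0] q0 h=20  …......[.]......…
[1] q2 h=19  …......[.]#.....…
[2] q2 h=18  …......[.]##....…
[3] q2 h=17  …......[.]###...…
[4] q2 h=16  …......[.]####..…
[5] q2 h=15  …......[.]#####.…
[6] q2 h=14  …......[.]######…
[7] q2 h=13  …......[.]######…
[8] q2 h=12  …......[.]######…
[9] q2 h=11  …......[.]######…
[10] q2 h=10  …......[.]######…
[11] q2 h= 9  …......[.]######…
[12] q2 h= 8  …......[.]######…
[13] q2 h= 7  …......[.]######…
[14] q2 h= 6  |......[.]######…
[15] q2 h= 5  |.....[.]######…
[16] q2 h= 4  |....[.]######…
[17] q2 h= 3  |...[.]######…

1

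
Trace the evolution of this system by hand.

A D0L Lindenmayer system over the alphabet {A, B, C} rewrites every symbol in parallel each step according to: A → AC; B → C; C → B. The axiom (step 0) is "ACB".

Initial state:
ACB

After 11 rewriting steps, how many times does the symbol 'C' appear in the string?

7

k=0  ACB
k=1  ACBC
k=2  ACBCB
k=3  ACBCBC
k=4  ACBCBCB
k=5  ACBCBCBC
k=6  ACBCBCBCB
k=7  ACBCBCBCBC
k=8  ACBCBCBCBCB
k=9  ACBCBCBCBCBC
k=10  ACBCBCBCBCBCB
k=11  ACBCBCBCBCBCBC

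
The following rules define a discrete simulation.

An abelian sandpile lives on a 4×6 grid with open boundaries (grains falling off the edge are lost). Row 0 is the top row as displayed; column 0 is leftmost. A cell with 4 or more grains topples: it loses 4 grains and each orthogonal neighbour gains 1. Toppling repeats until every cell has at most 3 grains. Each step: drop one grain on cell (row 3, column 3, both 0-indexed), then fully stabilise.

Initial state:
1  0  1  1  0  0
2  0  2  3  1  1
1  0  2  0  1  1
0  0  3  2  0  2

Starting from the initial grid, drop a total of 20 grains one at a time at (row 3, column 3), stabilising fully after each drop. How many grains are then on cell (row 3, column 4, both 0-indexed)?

3

step 0: 1  0  1  1  0  0
2  0  2  3  1  1
1  0  2  0  1  1
0  0  3  2  0  2
step 1: 1  0  1  1  0  0
2  0  2  3  1  1
1  0  2  0  1  1
0  0  3  3  0  2
step 2: 1  0  1  1  0  0
2  0  2  3  1  1
1  0  3  1  1  1
0  1  0  1  1  2
step 3: 1  0  1  1  0  0
2  0  2  3  1  1
1  0  3  1  1  1
0  1  0  2  1  2
step 4: 1  0  1  1  0  0
2  0  2  3  1  1
1  0  3  1  1  1
0  1  0  3  1  2
step 5: 1  0  1  1  0  0
2  0  2  3  1  1
1  0  3  2  1  1
0  1  1  0  2  2
step 6: 1  0  1  1  0  0
2  0  2  3  1  1
1  0  3  2  1  1
0  1  1  1  2  2
step 7: 1  0  1  1  0  0
2  0  2  3  1  1
1  0  3  2  1  1
0  1  1  2  2  2
step 8: 1  0  1  1  0  0
2  0  2  3  1  1
1  0  3  2  1  1
0  1  1  3  2  2
step 9: 1  0  1  1  0  0
2  0  2  3  1  1
1  0  3  3  1  1
0  1  2  0  3  2
step 10: 1  0  1  1  0  0
2  0  2  3  1  1
1  0  3  3  1  1
0  1  2  1  3  2
step 11: 1  0  1  1  0  0
2  0  2  3  1  1
1  0  3  3  1  1
0  1  2  2  3  2
step 12: 1  0  1  1  0  0
2  0  2  3  1  1
1  0  3  3  1  1
0  1  2  3  3  2
step 13: 1  0  2  2  0  0
2  1  0  1  2  1
1  1  2  2  3  1
0  2  0  3  0  3
step 14: 1  0  2  2  0  0
2  1  0  1  2  1
1  1  2  3  3  1
0  2  1  0  1  3
step 15: 1  0  2  2  0  0
2  1  0  1  2  1
1  1  2  3  3  1
0  2  1  1  1  3
step 16: 1  0  2  2  0  0
2  1  0  1  2  1
1  1  2  3  3  1
0  2  1  2  1  3
step 17: 1  0  2  2  0  0
2  1  0  1  2  1
1  1  2  3  3  1
0  2  1  3  1  3
step 18: 1  0  2  2  0  0
2  1  0  2  3  1
1  1  3  1  0  2
0  2  2  1  3  3
step 19: 1  0  2  2  0  0
2  1  0  2  3  1
1  1  3  1  0  2
0  2  2  2  3  3
step 20: 1  0  2  2  0  0
2  1  0  2  3  1
1  1  3  1  0  2
0  2  2  3  3  3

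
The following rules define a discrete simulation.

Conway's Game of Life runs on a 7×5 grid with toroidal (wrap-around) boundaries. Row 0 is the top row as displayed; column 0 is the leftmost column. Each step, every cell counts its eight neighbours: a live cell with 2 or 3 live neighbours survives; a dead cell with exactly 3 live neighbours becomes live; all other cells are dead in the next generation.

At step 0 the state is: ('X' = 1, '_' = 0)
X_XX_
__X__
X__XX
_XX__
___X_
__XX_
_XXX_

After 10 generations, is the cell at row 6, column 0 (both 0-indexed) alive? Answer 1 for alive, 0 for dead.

0

k=0  X_XX_
__X__
X__XX
_XX__
___X_
__XX_
_XXX_
k=1  ____X
X_X__
X__XX
XXX__
_X_X_
_X__X
_____
k=2  _____
XX___
___X_
_____
___XX
X_X__
X____
k=3  XX___
_____
_____
___XX
___XX
XX_X_
_X___
k=4  XX___
_____
_____
___XX
_____
XX_X_
____X
k=5  X____
_____
_____
_____
X_XX_
X___X
__X_X
k=6  _____
_____
_____
_____
XX_X_
X_X__
_X_XX
k=7  _____
_____
_____
_____
XXX_X
_____
XXXXX
k=8  XXXXX
_____
_____
XX___
XX___
_____
XXXXX
k=9  _____
XXXXX
_____
XX___
XX___
___X_
_____
k=10  XXXXX
XXXXX
___X_
XX___
XXX_X
_____
_____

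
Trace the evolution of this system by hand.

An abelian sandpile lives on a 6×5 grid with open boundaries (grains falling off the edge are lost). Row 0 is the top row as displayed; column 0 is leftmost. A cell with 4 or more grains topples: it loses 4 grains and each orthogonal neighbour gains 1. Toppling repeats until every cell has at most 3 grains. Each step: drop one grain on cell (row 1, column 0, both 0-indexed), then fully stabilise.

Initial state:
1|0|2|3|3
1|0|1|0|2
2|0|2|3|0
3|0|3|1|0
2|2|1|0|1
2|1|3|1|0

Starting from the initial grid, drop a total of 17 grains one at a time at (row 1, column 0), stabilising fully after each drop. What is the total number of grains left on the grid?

0) 1|0|2|3|3
1|0|1|0|2
2|0|2|3|0
3|0|3|1|0
2|2|1|0|1
2|1|3|1|0
1) 1|0|2|3|3
2|0|1|0|2
2|0|2|3|0
3|0|3|1|0
2|2|1|0|1
2|1|3|1|0
2) 1|0|2|3|3
3|0|1|0|2
2|0|2|3|0
3|0|3|1|0
2|2|1|0|1
2|1|3|1|0
3) 2|0|2|3|3
0|1|1|0|2
3|0|2|3|0
3|0|3|1|0
2|2|1|0|1
2|1|3|1|0
4) 2|0|2|3|3
1|1|1|0|2
3|0|2|3|0
3|0|3|1|0
2|2|1|0|1
2|1|3|1|0
5) 2|0|2|3|3
2|1|1|0|2
3|0|2|3|0
3|0|3|1|0
2|2|1|0|1
2|1|3|1|0
6) 2|0|2|3|3
3|1|1|0|2
3|0|2|3|0
3|0|3|1|0
2|2|1|0|1
2|1|3|1|0
7) 3|0|2|3|3
1|2|1|0|2
1|1|2|3|0
0|1|3|1|0
3|2|1|0|1
2|1|3|1|0
8) 3|0|2|3|3
2|2|1|0|2
1|1|2|3|0
0|1|3|1|0
3|2|1|0|1
2|1|3|1|0
9) 3|0|2|3|3
3|2|1|0|2
1|1|2|3|0
0|1|3|1|0
3|2|1|0|1
2|1|3|1|0
10) 0|1|2|3|3
1|3|1|0|2
2|1|2|3|0
0|1|3|1|0
3|2|1|0|1
2|1|3|1|0
11) 0|1|2|3|3
2|3|1|0|2
2|1|2|3|0
0|1|3|1|0
3|2|1|0|1
2|1|3|1|0
12) 0|1|2|3|3
3|3|1|0|2
2|1|2|3|0
0|1|3|1|0
3|2|1|0|1
2|1|3|1|0
13) 1|2|2|3|3
1|0|2|0|2
3|2|2|3|0
0|1|3|1|0
3|2|1|0|1
2|1|3|1|0
14) 1|2|2|3|3
2|0|2|0|2
3|2|2|3|0
0|1|3|1|0
3|2|1|0|1
2|1|3|1|0
15) 1|2|2|3|3
3|0|2|0|2
3|2|2|3|0
0|1|3|1|0
3|2|1|0|1
2|1|3|1|0
16) 2|2|2|3|3
1|1|2|0|2
0|3|2|3|0
1|1|3|1|0
3|2|1|0|1
2|1|3|1|0
17) 2|2|2|3|3
2|1|2|0|2
0|3|2|3|0
1|1|3|1|0
3|2|1|0|1
2|1|3|1|0

47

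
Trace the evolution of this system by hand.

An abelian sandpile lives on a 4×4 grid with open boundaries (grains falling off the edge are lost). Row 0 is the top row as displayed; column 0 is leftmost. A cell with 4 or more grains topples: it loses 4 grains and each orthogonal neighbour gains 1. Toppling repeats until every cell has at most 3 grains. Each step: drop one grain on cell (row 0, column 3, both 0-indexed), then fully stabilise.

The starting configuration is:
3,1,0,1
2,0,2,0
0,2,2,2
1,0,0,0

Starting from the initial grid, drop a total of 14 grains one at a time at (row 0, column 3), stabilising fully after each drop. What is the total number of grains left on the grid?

24

k=0  3,1,0,1
2,0,2,0
0,2,2,2
1,0,0,0
k=1  3,1,0,2
2,0,2,0
0,2,2,2
1,0,0,0
k=2  3,1,0,3
2,0,2,0
0,2,2,2
1,0,0,0
k=3  3,1,1,0
2,0,2,1
0,2,2,2
1,0,0,0
k=4  3,1,1,1
2,0,2,1
0,2,2,2
1,0,0,0
k=5  3,1,1,2
2,0,2,1
0,2,2,2
1,0,0,0
k=6  3,1,1,3
2,0,2,1
0,2,2,2
1,0,0,0
k=7  3,1,2,0
2,0,2,2
0,2,2,2
1,0,0,0
k=8  3,1,2,1
2,0,2,2
0,2,2,2
1,0,0,0
k=9  3,1,2,2
2,0,2,2
0,2,2,2
1,0,0,0
k=10  3,1,2,3
2,0,2,2
0,2,2,2
1,0,0,0
k=11  3,1,3,0
2,0,2,3
0,2,2,2
1,0,0,0
k=12  3,1,3,1
2,0,2,3
0,2,2,2
1,0,0,0
k=13  3,1,3,2
2,0,2,3
0,2,2,2
1,0,0,0
k=14  3,1,3,3
2,0,2,3
0,2,2,2
1,0,0,0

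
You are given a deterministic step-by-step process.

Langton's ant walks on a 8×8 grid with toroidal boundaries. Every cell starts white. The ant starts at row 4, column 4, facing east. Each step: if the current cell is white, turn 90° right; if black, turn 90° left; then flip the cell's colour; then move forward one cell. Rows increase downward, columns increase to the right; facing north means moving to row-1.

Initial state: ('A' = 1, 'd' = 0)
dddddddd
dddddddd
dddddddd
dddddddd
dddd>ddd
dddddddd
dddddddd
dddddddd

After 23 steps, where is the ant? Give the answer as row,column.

2,3

step 0: dddddddd
dddddddd
dddddddd
dddddddd
dddd>ddd
dddddddd
dddddddd
dddddddd
step 1: dddddddd
dddddddd
dddddddd
dddddddd
ddddAddd
ddddvddd
dddddddd
dddddddd
step 2: dddddddd
dddddddd
dddddddd
dddddddd
ddddAddd
ddd<Addd
dddddddd
dddddddd
step 3: dddddddd
dddddddd
dddddddd
dddddddd
ddd^Addd
dddAAddd
dddddddd
dddddddd
step 4: dddddddd
dddddddd
dddddddd
dddddddd
dddA>ddd
dddAAddd
dddddddd
dddddddd
step 5: dddddddd
dddddddd
dddddddd
dddd^ddd
dddAdddd
dddAAddd
dddddddd
dddddddd
step 6: dddddddd
dddddddd
dddddddd
ddddA>dd
dddAdddd
dddAAddd
dddddddd
dddddddd
step 7: dddddddd
dddddddd
dddddddd
ddddAAdd
dddAdvdd
dddAAddd
dddddddd
dddddddd
step 8: dddddddd
dddddddd
dddddddd
ddddAAdd
dddA<Add
dddAAddd
dddddddd
dddddddd
step 9: dddddddd
dddddddd
dddddddd
dddd^Add
dddAAAdd
dddAAddd
dddddddd
dddddddd
step 10: dddddddd
dddddddd
dddddddd
ddd<dAdd
dddAAAdd
dddAAddd
dddddddd
dddddddd
step 11: dddddddd
dddddddd
ddd^dddd
dddAdAdd
dddAAAdd
dddAAddd
dddddddd
dddddddd
step 12: dddddddd
dddddddd
dddA>ddd
dddAdAdd
dddAAAdd
dddAAddd
dddddddd
dddddddd
step 13: dddddddd
dddddddd
dddAAddd
dddAvAdd
dddAAAdd
dddAAddd
dddddddd
dddddddd
step 14: dddddddd
dddddddd
dddAAddd
ddd<AAdd
dddAAAdd
dddAAddd
dddddddd
dddddddd
step 15: dddddddd
dddddddd
dddAAddd
ddddAAdd
dddvAAdd
dddAAddd
dddddddd
dddddddd
step 16: dddddddd
dddddddd
dddAAddd
ddddAAdd
dddd>Add
dddAAddd
dddddddd
dddddddd
step 17: dddddddd
dddddddd
dddAAddd
dddd^Add
dddddAdd
dddAAddd
dddddddd
dddddddd
step 18: dddddddd
dddddddd
dddAAddd
ddd<dAdd
dddddAdd
dddAAddd
dddddddd
dddddddd
step 19: dddddddd
dddddddd
ddd^Addd
dddAdAdd
dddddAdd
dddAAddd
dddddddd
dddddddd
step 20: dddddddd
dddddddd
dd<dAddd
dddAdAdd
dddddAdd
dddAAddd
dddddddd
dddddddd
step 21: dddddddd
dd^ddddd
ddAdAddd
dddAdAdd
dddddAdd
dddAAddd
dddddddd
dddddddd
step 22: dddddddd
ddA>dddd
ddAdAddd
dddAdAdd
dddddAdd
dddAAddd
dddddddd
dddddddd
step 23: dddddddd
ddAAdddd
ddAvAddd
dddAdAdd
dddddAdd
dddAAddd
dddddddd
dddddddd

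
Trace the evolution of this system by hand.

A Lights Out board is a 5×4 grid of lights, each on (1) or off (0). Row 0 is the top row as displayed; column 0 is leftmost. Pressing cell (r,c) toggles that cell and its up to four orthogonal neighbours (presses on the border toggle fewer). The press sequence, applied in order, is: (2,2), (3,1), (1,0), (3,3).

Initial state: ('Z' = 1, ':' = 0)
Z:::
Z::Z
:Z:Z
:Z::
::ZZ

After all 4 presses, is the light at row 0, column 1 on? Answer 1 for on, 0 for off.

0

[0] Z:::
Z::Z
:Z:Z
:Z::
::ZZ
[1] Z:::
Z:ZZ
::Z:
:ZZ:
::ZZ
[2] Z:::
Z:ZZ
:ZZ:
Z:::
:ZZZ
[3] ::::
:ZZZ
ZZZ:
Z:::
:ZZZ
[4] ::::
:ZZZ
ZZZZ
Z:ZZ
:ZZ:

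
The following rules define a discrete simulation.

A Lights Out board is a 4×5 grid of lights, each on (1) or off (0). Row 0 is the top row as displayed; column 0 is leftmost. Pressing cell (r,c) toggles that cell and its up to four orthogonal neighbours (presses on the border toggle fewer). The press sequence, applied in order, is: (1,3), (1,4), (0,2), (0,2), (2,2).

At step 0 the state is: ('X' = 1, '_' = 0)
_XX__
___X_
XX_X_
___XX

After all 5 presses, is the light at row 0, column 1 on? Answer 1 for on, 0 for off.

gen 0: _XX__
___X_
XX_X_
___XX
gen 1: _XXX_
__X_X
XX___
___XX
gen 2: _XXXX
__XX_
XX__X
___XX
gen 3: ____X
___X_
XX__X
___XX
gen 4: _XXXX
__XX_
XX__X
___XX
gen 5: _XXXX
___X_
X_XXX
__XXX

1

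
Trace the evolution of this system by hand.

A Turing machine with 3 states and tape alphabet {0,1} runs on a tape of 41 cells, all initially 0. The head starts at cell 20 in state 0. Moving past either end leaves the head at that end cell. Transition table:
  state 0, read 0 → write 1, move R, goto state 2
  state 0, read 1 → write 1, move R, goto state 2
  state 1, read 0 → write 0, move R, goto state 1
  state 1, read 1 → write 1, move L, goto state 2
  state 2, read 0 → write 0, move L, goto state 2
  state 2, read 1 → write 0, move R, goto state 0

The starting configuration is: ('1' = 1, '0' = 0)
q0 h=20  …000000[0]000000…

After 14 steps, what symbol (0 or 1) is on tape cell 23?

step 0: q0 h=20  …000000[0]000000…
step 1: q2 h=21  …000001[0]000000…
step 2: q2 h=20  …000000[1]000000…
step 3: q0 h=21  …000000[0]000000…
step 4: q2 h=22  …000001[0]000000…
step 5: q2 h=21  …000000[1]000000…
step 6: q0 h=22  …000000[0]000000…
step 7: q2 h=23  …000001[0]000000…
step 8: q2 h=22  …000000[1]000000…
step 9: q0 h=23  …000000[0]000000…
step 10: q2 h=24  …000001[0]000000…
step 11: q2 h=23  …000000[1]000000…
step 12: q0 h=24  …000000[0]000000…
step 13: q2 h=25  …000001[0]000000…
step 14: q2 h=24  …000000[1]000000…

0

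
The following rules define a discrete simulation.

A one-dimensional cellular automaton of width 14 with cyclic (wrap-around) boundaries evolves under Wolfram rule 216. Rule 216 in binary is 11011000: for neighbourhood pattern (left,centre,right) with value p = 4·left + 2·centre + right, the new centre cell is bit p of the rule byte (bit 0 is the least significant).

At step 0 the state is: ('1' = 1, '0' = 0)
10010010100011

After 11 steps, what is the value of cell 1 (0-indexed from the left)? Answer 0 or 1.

0) 10010010100011
1) 11001000010011
2) 11100100001011
3) 11110010000011
4) 11111001000011
5) 11111100100011
6) 11111110010011
7) 11111111001011
8) 11111111100011
9) 11111111110011
10) 11111111111011
11) 11111111111011

1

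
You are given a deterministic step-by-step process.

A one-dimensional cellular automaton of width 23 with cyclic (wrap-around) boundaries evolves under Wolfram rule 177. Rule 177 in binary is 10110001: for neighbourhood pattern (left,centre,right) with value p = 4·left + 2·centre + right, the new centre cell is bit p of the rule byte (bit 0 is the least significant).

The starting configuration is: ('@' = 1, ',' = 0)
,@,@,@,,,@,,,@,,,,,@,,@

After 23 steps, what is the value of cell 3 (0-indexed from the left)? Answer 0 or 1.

0) ,@,@,@,,,@,,,@,,,,,@,,@
1) @,@,@,@@,,@@,,@@@@,,@,,
2) ,@,@,@,,@,,,@,,@@,@,,@,
3) ,,@,@,@,,@@,,@,,,@,@,,@
4) @,,@,@,@,,,@,,@@,,@,@,,
5) ,@,,@,@,@@,,@,,,@,,@,@,
6) ,,@,,@,@,,@,,@@,,@,,@,@
7) @,,@,,@,@,,@,,,@,,@,,@,
8) ,@,,@,,@,@,,@@,,@,,@,,@
9) @,@,,@,,@,@,,,@,,@,,@,,
10) ,@,@,,@,,@,@@,,@,,@,,@,
11) ,,@,@,,@,,@,,@,,@,,@,,@
12) @,,@,@,,@,,@,,@,,@,,@,,
13) ,@,,@,@,,@,,@,,@,,@,,@,
14) ,,@,,@,@,,@,,@,,@,,@,,@
15) @,,@,,@,@,,@,,@,,@,,@,,
16) ,@,,@,,@,@,,@,,@,,@,,@,
17) ,,@,,@,,@,@,,@,,@,,@,,@
18) @,,@,,@,,@,@,,@,,@,,@,,
19) ,@,,@,,@,,@,@,,@,,@,,@,
20) ,,@,,@,,@,,@,@,,@,,@,,@
21) @,,@,,@,,@,,@,@,,@,,@,,
22) ,@,,@,,@,,@,,@,@,,@,,@,
23) ,,@,,@,,@,,@,,@,@,,@,,@

0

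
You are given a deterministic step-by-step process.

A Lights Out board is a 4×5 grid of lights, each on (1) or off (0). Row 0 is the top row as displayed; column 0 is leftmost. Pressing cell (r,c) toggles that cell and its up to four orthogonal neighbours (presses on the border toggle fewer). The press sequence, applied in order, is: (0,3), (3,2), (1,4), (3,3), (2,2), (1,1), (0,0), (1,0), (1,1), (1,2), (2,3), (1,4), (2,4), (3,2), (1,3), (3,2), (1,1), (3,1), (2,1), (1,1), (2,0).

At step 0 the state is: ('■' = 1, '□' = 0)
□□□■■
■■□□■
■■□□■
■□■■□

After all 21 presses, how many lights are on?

11

gen 0: □□□■■
■■□□■
■■□□■
■□■■□
gen 1: □□■□□
■■□■■
■■□□■
■□■■□
gen 2: □□■□□
■■□■■
■■■□■
■■□□□
gen 3: □□■□■
■■□□□
■■■□□
■■□□□
gen 4: □□■□■
■■□□□
■■■■□
■■■■■
gen 5: □□■□■
■■■□□
■□□□□
■■□■■
gen 6: □■■□■
□□□□□
■■□□□
■■□■■
gen 7: ■□■□■
■□□□□
■■□□□
■■□■■
gen 8: □□■□■
□■□□□
□■□□□
■■□■■
gen 9: □■■□■
■□■□□
□□□□□
■■□■■
gen 10: □■□□■
■■□■□
□□■□□
■■□■■
gen 11: □■□□■
■■□□□
□□□■■
■■□□■
gen 12: □■□□□
■■□■■
□□□■□
■■□□■
gen 13: □■□□□
■■□■□
□□□□■
■■□□□
gen 14: □■□□□
■■□■□
□□■□■
■□■■□
gen 15: □■□■□
■■■□■
□□■■■
■□■■□
gen 16: □■□■□
■■■□■
□□□■■
■■□□□
gen 17: □□□■□
□□□□■
□■□■■
■■□□□
gen 18: □□□■□
□□□□■
□□□■■
□□■□□
gen 19: □□□■□
□■□□■
■■■■■
□■■□□
gen 20: □■□■□
■□■□■
■□■■■
□■■□□
gen 21: □■□■□
□□■□■
□■■■■
■■■□□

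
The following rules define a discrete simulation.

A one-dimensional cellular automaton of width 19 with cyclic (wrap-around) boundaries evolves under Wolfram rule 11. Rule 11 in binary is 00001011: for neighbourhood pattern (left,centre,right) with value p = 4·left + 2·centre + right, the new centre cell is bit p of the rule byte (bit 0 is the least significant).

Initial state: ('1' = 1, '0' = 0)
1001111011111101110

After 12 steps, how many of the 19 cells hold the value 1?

13

t=0: 1001111011111101110
t=1: 0011000010000001000
t=2: 1110011100111110011
t=3: 0000110001100000110
t=4: 1111100111001111100
t=5: 1000001100011000001
t=6: 0011111001110011111
t=7: 0110000011000110000
t=8: 1100111110011100111
t=9: 0001100000110001100
t=10: 1111001111100111001
t=11: 0000011000001100011
t=12: 0111110011111001110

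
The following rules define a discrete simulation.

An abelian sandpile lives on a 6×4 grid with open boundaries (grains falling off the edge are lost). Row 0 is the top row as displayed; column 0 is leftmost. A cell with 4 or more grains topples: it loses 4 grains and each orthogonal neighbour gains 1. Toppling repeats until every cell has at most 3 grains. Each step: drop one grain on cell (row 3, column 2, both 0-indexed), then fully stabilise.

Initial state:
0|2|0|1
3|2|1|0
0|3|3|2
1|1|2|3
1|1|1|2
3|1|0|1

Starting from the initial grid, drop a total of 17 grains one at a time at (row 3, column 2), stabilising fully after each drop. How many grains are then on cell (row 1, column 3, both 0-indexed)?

1

k=0  0|2|0|1
3|2|1|0
0|3|3|2
1|1|2|3
1|1|1|2
3|1|0|1
k=1  0|2|0|1
3|2|1|0
0|3|3|2
1|1|3|3
1|1|1|2
3|1|0|1
k=2  0|2|0|1
3|3|2|1
1|0|2|0
1|3|2|1
1|1|2|3
3|1|0|1
k=3  0|2|0|1
3|3|2|1
1|0|2|0
1|3|3|1
1|1|2|3
3|1|0|1
k=4  0|2|0|1
3|3|2|1
1|1|3|0
2|0|1|2
1|2|3|3
3|1|0|1
k=5  0|2|0|1
3|3|2|1
1|1|3|0
2|0|2|2
1|2|3|3
3|1|0|1
k=6  0|2|0|1
3|3|2|1
1|1|3|0
2|0|3|2
1|2|3|3
3|1|0|1
k=7  0|2|0|1
3|3|3|1
1|2|0|2
2|1|3|0
1|3|1|1
3|1|1|2
k=8  0|2|0|1
3|3|3|1
1|2|1|2
2|2|0|1
1|3|2|1
3|1|1|2
k=9  0|2|0|1
3|3|3|1
1|2|1|2
2|2|1|1
1|3|2|1
3|1|1|2
k=10  0|2|0|1
3|3|3|1
1|2|1|2
2|2|2|1
1|3|2|1
3|1|1|2
k=11  0|2|0|1
3|3|3|1
1|2|1|2
2|2|3|1
1|3|2|1
3|1|1|2
k=12  0|2|0|1
3|3|3|1
1|2|2|2
2|3|0|2
1|3|3|1
3|1|1|2
k=13  0|2|0|1
3|3|3|1
1|2|2|2
2|3|1|2
1|3|3|1
3|1|1|2
k=14  0|2|0|1
3|3|3|1
1|2|2|2
2|3|2|2
1|3|3|1
3|1|1|2
k=15  0|2|0|1
3|3|3|1
1|2|2|2
2|3|3|2
1|3|3|1
3|1|1|2
k=16  0|2|0|1
3|3|3|1
1|3|3|2
3|1|2|3
2|1|1|2
3|2|2|2
k=17  0|2|0|1
3|3|3|1
1|3|3|2
3|1|3|3
2|1|1|2
3|2|2|2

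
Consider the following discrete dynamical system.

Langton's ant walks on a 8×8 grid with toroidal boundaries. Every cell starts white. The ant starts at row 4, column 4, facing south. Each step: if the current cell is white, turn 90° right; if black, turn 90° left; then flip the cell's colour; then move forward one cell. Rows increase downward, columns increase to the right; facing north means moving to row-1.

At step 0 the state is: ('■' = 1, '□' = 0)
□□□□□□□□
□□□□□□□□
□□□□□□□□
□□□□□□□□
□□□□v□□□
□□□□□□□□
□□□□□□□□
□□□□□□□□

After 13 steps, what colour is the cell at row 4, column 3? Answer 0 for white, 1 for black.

gen 0: □□□□□□□□
□□□□□□□□
□□□□□□□□
□□□□□□□□
□□□□v□□□
□□□□□□□□
□□□□□□□□
□□□□□□□□
gen 1: □□□□□□□□
□□□□□□□□
□□□□□□□□
□□□□□□□□
□□□<■□□□
□□□□□□□□
□□□□□□□□
□□□□□□□□
gen 2: □□□□□□□□
□□□□□□□□
□□□□□□□□
□□□^□□□□
□□□■■□□□
□□□□□□□□
□□□□□□□□
□□□□□□□□
gen 3: □□□□□□□□
□□□□□□□□
□□□□□□□□
□□□■>□□□
□□□■■□□□
□□□□□□□□
□□□□□□□□
□□□□□□□□
gen 4: □□□□□□□□
□□□□□□□□
□□□□□□□□
□□□■■□□□
□□□■v□□□
□□□□□□□□
□□□□□□□□
□□□□□□□□
gen 5: □□□□□□□□
□□□□□□□□
□□□□□□□□
□□□■■□□□
□□□■□>□□
□□□□□□□□
□□□□□□□□
□□□□□□□□
gen 6: □□□□□□□□
□□□□□□□□
□□□□□□□□
□□□■■□□□
□□□■□■□□
□□□□□v□□
□□□□□□□□
□□□□□□□□
gen 7: □□□□□□□□
□□□□□□□□
□□□□□□□□
□□□■■□□□
□□□■□■□□
□□□□<■□□
□□□□□□□□
□□□□□□□□
gen 8: □□□□□□□□
□□□□□□□□
□□□□□□□□
□□□■■□□□
□□□■^■□□
□□□□■■□□
□□□□□□□□
□□□□□□□□
gen 9: □□□□□□□□
□□□□□□□□
□□□□□□□□
□□□■■□□□
□□□■■>□□
□□□□■■□□
□□□□□□□□
□□□□□□□□
gen 10: □□□□□□□□
□□□□□□□□
□□□□□□□□
□□□■■^□□
□□□■■□□□
□□□□■■□□
□□□□□□□□
□□□□□□□□
gen 11: □□□□□□□□
□□□□□□□□
□□□□□□□□
□□□■■■>□
□□□■■□□□
□□□□■■□□
□□□□□□□□
□□□□□□□□
gen 12: □□□□□□□□
□□□□□□□□
□□□□□□□□
□□□■■■■□
□□□■■□v□
□□□□■■□□
□□□□□□□□
□□□□□□□□
gen 13: □□□□□□□□
□□□□□□□□
□□□□□□□□
□□□■■■■□
□□□■■<■□
□□□□■■□□
□□□□□□□□
□□□□□□□□

1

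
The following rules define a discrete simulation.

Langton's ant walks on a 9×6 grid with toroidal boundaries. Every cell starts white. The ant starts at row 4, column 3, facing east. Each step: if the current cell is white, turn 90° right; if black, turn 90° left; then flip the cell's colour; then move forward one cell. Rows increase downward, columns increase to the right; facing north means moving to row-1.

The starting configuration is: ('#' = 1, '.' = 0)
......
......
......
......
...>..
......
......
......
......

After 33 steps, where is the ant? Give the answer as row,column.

0) ......
......
......
......
...>..
......
......
......
......
1) ......
......
......
......
...#..
...v..
......
......
......
2) ......
......
......
......
...#..
..<#..
......
......
......
3) ......
......
......
......
..^#..
..##..
......
......
......
4) ......
......
......
......
..#>..
..##..
......
......
......
5) ......
......
......
...^..
..#...
..##..
......
......
......
6) ......
......
......
...#>.
..#...
..##..
......
......
......
7) ......
......
......
...##.
..#.v.
..##..
......
......
......
8) ......
......
......
...##.
..#<#.
..##..
......
......
......
9) ......
......
......
...^#.
..###.
..##..
......
......
......
10) ......
......
......
..<.#.
..###.
..##..
......
......
......
11) ......
......
..^...
..#.#.
..###.
..##..
......
......
......
12) ......
......
..#>..
..#.#.
..###.
..##..
......
......
......
13) ......
......
..##..
..#v#.
..###.
..##..
......
......
......
14) ......
......
..##..
..<##.
..###.
..##..
......
......
......
15) ......
......
..##..
...##.
..v##.
..##..
......
......
......
16) ......
......
..##..
...##.
...>#.
..##..
......
......
......
17) ......
......
..##..
...^#.
....#.
..##..
......
......
......
18) ......
......
..##..
..<.#.
....#.
..##..
......
......
......
19) ......
......
..^#..
..#.#.
....#.
..##..
......
......
......
20) ......
......
.<.#..
..#.#.
....#.
..##..
......
......
......
21) ......
.^....
.#.#..
..#.#.
....#.
..##..
......
......
......
22) ......
.#>...
.#.#..
..#.#.
....#.
..##..
......
......
......
23) ......
.##...
.#v#..
..#.#.
....#.
..##..
......
......
......
24) ......
.##...
.<##..
..#.#.
....#.
..##..
......
......
......
25) ......
.##...
..##..
.v#.#.
....#.
..##..
......
......
......
26) ......
.##...
..##..
<##.#.
....#.
..##..
......
......
......
27) ......
.##...
^.##..
###.#.
....#.
..##..
......
......
......
28) ......
.##...
#>##..
###.#.
....#.
..##..
......
......
......
29) ......
.##...
####..
#v#.#.
....#.
..##..
......
......
......
30) ......
.##...
####..
#.>.#.
....#.
..##..
......
......
......
31) ......
.##...
##^#..
#...#.
....#.
..##..
......
......
......
32) ......
.##...
#<.#..
#...#.
....#.
..##..
......
......
......
33) ......
.##...
#..#..
#v..#.
....#.
..##..
......
......
......

3,1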